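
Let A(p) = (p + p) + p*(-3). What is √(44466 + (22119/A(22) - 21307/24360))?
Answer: √780129738065370/133980 ≈ 208.47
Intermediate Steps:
A(p) = -p (A(p) = 2*p - 3*p = -p)
√(44466 + (22119/A(22) - 21307/24360)) = √(44466 + (22119/((-1*22)) - 21307/24360)) = √(44466 + (22119/(-22) - 21307*1/24360)) = √(44466 + (22119*(-1/22) - 21307/24360)) = √(44466 + (-22119/22 - 21307/24360)) = √(44466 - 269643797/267960) = √(11645465563/267960) = √780129738065370/133980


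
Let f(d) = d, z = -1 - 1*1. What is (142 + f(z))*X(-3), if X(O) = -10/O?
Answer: 1400/3 ≈ 466.67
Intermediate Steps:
z = -2 (z = -1 - 1 = -2)
(142 + f(z))*X(-3) = (142 - 2)*(-10/(-3)) = 140*(-10*(-⅓)) = 140*(10/3) = 1400/3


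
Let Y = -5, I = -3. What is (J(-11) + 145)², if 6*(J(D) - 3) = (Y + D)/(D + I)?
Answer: 9684544/441 ≈ 21960.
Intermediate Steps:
J(D) = 3 + (-5 + D)/(6*(-3 + D)) (J(D) = 3 + ((-5 + D)/(D - 3))/6 = 3 + ((-5 + D)/(-3 + D))/6 = 3 + (-5 + D)/(6*(-3 + D)))
(J(-11) + 145)² = ((-59 + 19*(-11))/(6*(-3 - 11)) + 145)² = ((⅙)*(-59 - 209)/(-14) + 145)² = ((⅙)*(-1/14)*(-268) + 145)² = (67/21 + 145)² = (3112/21)² = 9684544/441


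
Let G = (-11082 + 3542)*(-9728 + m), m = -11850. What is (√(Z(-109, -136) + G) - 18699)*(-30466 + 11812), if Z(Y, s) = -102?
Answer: 348811146 - 18654*√162698018 ≈ 1.1087e+8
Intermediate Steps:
G = 162698120 (G = (-11082 + 3542)*(-9728 - 11850) = -7540*(-21578) = 162698120)
(√(Z(-109, -136) + G) - 18699)*(-30466 + 11812) = (√(-102 + 162698120) - 18699)*(-30466 + 11812) = (√162698018 - 18699)*(-18654) = (-18699 + √162698018)*(-18654) = 348811146 - 18654*√162698018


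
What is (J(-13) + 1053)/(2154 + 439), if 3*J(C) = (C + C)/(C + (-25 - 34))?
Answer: 113737/280044 ≈ 0.40614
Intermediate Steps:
J(C) = 2*C/(3*(-59 + C)) (J(C) = ((C + C)/(C + (-25 - 34)))/3 = ((2*C)/(C - 59))/3 = ((2*C)/(-59 + C))/3 = (2*C/(-59 + C))/3 = 2*C/(3*(-59 + C)))
(J(-13) + 1053)/(2154 + 439) = ((⅔)*(-13)/(-59 - 13) + 1053)/(2154 + 439) = ((⅔)*(-13)/(-72) + 1053)/2593 = ((⅔)*(-13)*(-1/72) + 1053)*(1/2593) = (13/108 + 1053)*(1/2593) = (113737/108)*(1/2593) = 113737/280044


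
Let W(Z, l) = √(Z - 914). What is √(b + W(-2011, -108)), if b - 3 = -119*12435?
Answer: √(-1479762 + 15*I*√13) ≈ 0.02 + 1216.5*I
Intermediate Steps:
W(Z, l) = √(-914 + Z)
b = -1479762 (b = 3 - 119*12435 = 3 - 1479765 = -1479762)
√(b + W(-2011, -108)) = √(-1479762 + √(-914 - 2011)) = √(-1479762 + √(-2925)) = √(-1479762 + 15*I*√13)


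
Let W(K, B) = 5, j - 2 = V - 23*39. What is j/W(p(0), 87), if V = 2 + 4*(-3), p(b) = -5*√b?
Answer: -181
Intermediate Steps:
V = -10 (V = 2 - 12 = -10)
j = -905 (j = 2 + (-10 - 23*39) = 2 + (-10 - 897) = 2 - 907 = -905)
j/W(p(0), 87) = -905/5 = -905*⅕ = -181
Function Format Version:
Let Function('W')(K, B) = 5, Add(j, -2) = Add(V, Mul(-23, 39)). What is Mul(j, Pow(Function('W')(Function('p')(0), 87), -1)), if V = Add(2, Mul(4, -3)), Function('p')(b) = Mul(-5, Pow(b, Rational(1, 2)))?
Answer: -181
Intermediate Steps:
V = -10 (V = Add(2, -12) = -10)
j = -905 (j = Add(2, Add(-10, Mul(-23, 39))) = Add(2, Add(-10, -897)) = Add(2, -907) = -905)
Mul(j, Pow(Function('W')(Function('p')(0), 87), -1)) = Mul(-905, Pow(5, -1)) = Mul(-905, Rational(1, 5)) = -181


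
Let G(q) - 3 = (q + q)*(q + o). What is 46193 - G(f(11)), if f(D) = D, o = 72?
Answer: 44364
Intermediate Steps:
G(q) = 3 + 2*q*(72 + q) (G(q) = 3 + (q + q)*(q + 72) = 3 + (2*q)*(72 + q) = 3 + 2*q*(72 + q))
46193 - G(f(11)) = 46193 - (3 + 2*11² + 144*11) = 46193 - (3 + 2*121 + 1584) = 46193 - (3 + 242 + 1584) = 46193 - 1*1829 = 46193 - 1829 = 44364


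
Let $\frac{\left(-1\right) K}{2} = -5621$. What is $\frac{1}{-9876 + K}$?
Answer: $\frac{1}{1366} \approx 0.00073206$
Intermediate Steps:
$K = 11242$ ($K = \left(-2\right) \left(-5621\right) = 11242$)
$\frac{1}{-9876 + K} = \frac{1}{-9876 + 11242} = \frac{1}{1366}$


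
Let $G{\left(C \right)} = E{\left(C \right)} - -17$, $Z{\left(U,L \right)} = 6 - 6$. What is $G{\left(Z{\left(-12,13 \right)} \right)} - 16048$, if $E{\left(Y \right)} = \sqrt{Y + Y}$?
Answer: $-16031$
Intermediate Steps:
$E{\left(Y \right)} = \sqrt{2} \sqrt{Y}$ ($E{\left(Y \right)} = \sqrt{2 Y} = \sqrt{2} \sqrt{Y}$)
$Z{\left(U,L \right)} = 0$
$G{\left(C \right)} = 17 + \sqrt{2} \sqrt{C}$ ($G{\left(C \right)} = \sqrt{2} \sqrt{C} - -17 = \sqrt{2} \sqrt{C} + 17 = 17 + \sqrt{2} \sqrt{C}$)
$G{\left(Z{\left(-12,13 \right)} \right)} - 16048 = \left(17 + \sqrt{2} \sqrt{0}\right) - 16048 = \left(17 + \sqrt{2} \cdot 0\right) - 16048 = \left(17 + 0\right) - 16048 = 17 - 16048 = -16031$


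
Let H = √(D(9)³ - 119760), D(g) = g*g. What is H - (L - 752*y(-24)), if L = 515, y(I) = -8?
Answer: -6531 + √411681 ≈ -5889.4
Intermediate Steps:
D(g) = g²
H = √411681 (H = √((9²)³ - 119760) = √(81³ - 119760) = √(531441 - 119760) = √411681 ≈ 641.62)
H - (L - 752*y(-24)) = √411681 - (515 - 752*(-8)) = √411681 - (515 + 6016) = √411681 - 1*6531 = √411681 - 6531 = -6531 + √411681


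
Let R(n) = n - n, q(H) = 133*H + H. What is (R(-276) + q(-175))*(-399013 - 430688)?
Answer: 19456488450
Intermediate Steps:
q(H) = 134*H
R(n) = 0
(R(-276) + q(-175))*(-399013 - 430688) = (0 + 134*(-175))*(-399013 - 430688) = (0 - 23450)*(-829701) = -23450*(-829701) = 19456488450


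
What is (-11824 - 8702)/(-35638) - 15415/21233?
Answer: -56765606/378350827 ≈ -0.15003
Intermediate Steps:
(-11824 - 8702)/(-35638) - 15415/21233 = -20526*(-1/35638) - 15415*1/21233 = 10263/17819 - 15415/21233 = -56765606/378350827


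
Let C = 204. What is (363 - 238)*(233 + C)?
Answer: 54625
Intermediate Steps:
(363 - 238)*(233 + C) = (363 - 238)*(233 + 204) = 125*437 = 54625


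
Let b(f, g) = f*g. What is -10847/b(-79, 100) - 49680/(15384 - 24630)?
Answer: 3570749/529300 ≈ 6.7462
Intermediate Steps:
-10847/b(-79, 100) - 49680/(15384 - 24630) = -10847/((-79*100)) - 49680/(15384 - 24630) = -10847/(-7900) - 49680/(-9246) = -10847*(-1/7900) - 49680*(-1/9246) = 10847/7900 + 360/67 = 3570749/529300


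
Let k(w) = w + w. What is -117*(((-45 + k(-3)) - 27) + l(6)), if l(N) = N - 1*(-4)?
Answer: 7956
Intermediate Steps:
k(w) = 2*w
l(N) = 4 + N (l(N) = N + 4 = 4 + N)
-117*(((-45 + k(-3)) - 27) + l(6)) = -117*(((-45 + 2*(-3)) - 27) + (4 + 6)) = -117*(((-45 - 6) - 27) + 10) = -117*((-51 - 27) + 10) = -117*(-78 + 10) = -117*(-68) = 7956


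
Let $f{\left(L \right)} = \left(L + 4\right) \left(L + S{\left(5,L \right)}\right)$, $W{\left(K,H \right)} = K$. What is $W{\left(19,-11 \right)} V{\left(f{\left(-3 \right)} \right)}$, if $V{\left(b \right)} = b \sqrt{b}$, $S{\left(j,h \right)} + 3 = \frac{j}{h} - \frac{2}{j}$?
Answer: $- \frac{25289 i \sqrt{15}}{225} \approx - 435.31 i$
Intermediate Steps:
$S{\left(j,h \right)} = -3 - \frac{2}{j} + \frac{j}{h}$ ($S{\left(j,h \right)} = -3 - \left(\frac{2}{j} - \frac{j}{h}\right) = -3 - \frac{2}{j} + \frac{j}{h}$)
$f{\left(L \right)} = \left(4 + L\right) \left(- \frac{17}{5} + L + \frac{5}{L}\right)$ ($f{\left(L \right)} = \left(L + 4\right) \left(L - \left(3 + \frac{2}{5} - \frac{5}{L}\right)\right) = \left(4 + L\right) \left(L - \left(\frac{17}{5} - \frac{5}{L}\right)\right) = \left(4 + L\right) \left(- \frac{17}{5} + L + \frac{5}{L}\right)$)
$V{\left(b \right)} = b^{\frac{3}{2}}$
$W{\left(19,-11 \right)} V{\left(f{\left(-3 \right)} \right)} = 19 \left(- \frac{43}{5} + \left(-3\right)^{2} + \frac{20}{-3} + \frac{3}{5} \left(-3\right)\right)^{\frac{3}{2}} = 19 \left(- \frac{43}{5} + 9 + 20 \left(- \frac{1}{3}\right) - \frac{9}{5}\right)^{\frac{3}{2}} = 19 \left(- \frac{43}{5} + 9 - \frac{20}{3} - \frac{9}{5}\right)^{\frac{3}{2}} = 19 \left(- \frac{121}{15}\right)^{\frac{3}{2}} = 19 \left(- \frac{1331 i \sqrt{15}}{225}\right) = - \frac{25289 i \sqrt{15}}{225}$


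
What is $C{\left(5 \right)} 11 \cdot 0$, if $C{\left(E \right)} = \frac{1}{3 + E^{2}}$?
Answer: $0$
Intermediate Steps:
$C{\left(5 \right)} 11 \cdot 0 = \frac{1}{3 + 5^{2}} \cdot 11 \cdot 0 = \frac{1}{3 + 25} \cdot 11 \cdot 0 = \frac{1}{28} \cdot 11 \cdot 0 = \frac{11}{28} \cdot 0 = 0$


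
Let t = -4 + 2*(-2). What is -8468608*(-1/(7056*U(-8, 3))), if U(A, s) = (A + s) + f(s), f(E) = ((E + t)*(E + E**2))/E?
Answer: -529288/11025 ≈ -48.008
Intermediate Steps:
t = -8 (t = -4 - 4 = -8)
f(E) = (-8 + E)*(E + E**2)/E (f(E) = ((E - 8)*(E + E**2))/E = ((-8 + E)*(E + E**2))/E = (-8 + E)*(E + E**2)/E)
U(A, s) = -8 + A + s**2 - 6*s (U(A, s) = (A + s) + (-8 + s**2 - 7*s) = -8 + A + s**2 - 6*s)
-8468608*(-1/(7056*U(-8, 3))) = -8468608*(-1/(7056*(-8 - 8 + 3**2 - 6*3))) = -8468608*(-1/(7056*(-8 - 8 + 9 - 18))) = -8468608/((-7056*(-25))) = -8468608/176400 = -8468608*1/176400 = -529288/11025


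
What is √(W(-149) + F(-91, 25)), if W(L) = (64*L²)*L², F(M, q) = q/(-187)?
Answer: √1103083175583741/187 ≈ 1.7761e+5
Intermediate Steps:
F(M, q) = -q/187 (F(M, q) = q*(-1/187) = -q/187)
W(L) = 64*L⁴
√(W(-149) + F(-91, 25)) = √(64*(-149)⁴ - 1/187*25) = √(64*492884401 - 25/187) = √(31544601664 - 25/187) = √(5898840511143/187) = √1103083175583741/187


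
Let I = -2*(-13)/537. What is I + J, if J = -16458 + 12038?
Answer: -2373514/537 ≈ -4420.0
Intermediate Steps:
I = 26/537 (I = 26*(1/537) = 26/537 ≈ 0.048417)
J = -4420
I + J = 26/537 - 4420 = -2373514/537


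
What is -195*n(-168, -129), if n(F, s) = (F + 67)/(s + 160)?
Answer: 19695/31 ≈ 635.32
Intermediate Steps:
n(F, s) = (67 + F)/(160 + s)
-195*n(-168, -129) = -195*(67 - 168)/(160 - 129) = -195*(-101)/31 = -195*(-101/31) = 19695/31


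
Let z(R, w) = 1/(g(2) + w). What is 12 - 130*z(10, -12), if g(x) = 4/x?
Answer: 25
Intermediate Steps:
z(R, w) = 1/(2 + w) (z(R, w) = 1/(4/2 + w) = 1/(4*(½) + w) = 1/(2 + w))
12 - 130*z(10, -12) = 12 - 130/(2 - 12) = 12 - 130/(-10) = 12 - 130*(-⅒) = 12 + 13 = 25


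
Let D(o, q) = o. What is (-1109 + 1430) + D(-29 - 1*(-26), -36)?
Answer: 318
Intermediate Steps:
(-1109 + 1430) + D(-29 - 1*(-26), -36) = (-1109 + 1430) + (-29 - 1*(-26)) = 321 + (-29 + 26) = 321 - 3 = 318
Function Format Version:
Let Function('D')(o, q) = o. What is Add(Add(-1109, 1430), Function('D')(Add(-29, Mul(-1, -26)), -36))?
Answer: 318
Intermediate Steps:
Add(Add(-1109, 1430), Function('D')(Add(-29, Mul(-1, -26)), -36)) = Add(Add(-1109, 1430), Add(-29, Mul(-1, -26))) = Add(321, Add(-29, 26)) = Add(321, -3) = 318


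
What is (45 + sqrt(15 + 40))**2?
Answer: (45 + sqrt(55))**2 ≈ 2747.5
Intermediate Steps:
(45 + sqrt(15 + 40))**2 = (45 + sqrt(55))**2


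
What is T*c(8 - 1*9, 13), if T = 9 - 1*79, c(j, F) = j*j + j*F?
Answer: 840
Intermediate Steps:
c(j, F) = j² + F*j
T = -70 (T = 9 - 79 = -70)
T*c(8 - 1*9, 13) = -70*(8 - 1*9)*(13 + (8 - 1*9)) = -70*(8 - 9)*(13 + (8 - 9)) = -(-70)*(13 - 1) = -(-70)*12 = -70*(-12) = 840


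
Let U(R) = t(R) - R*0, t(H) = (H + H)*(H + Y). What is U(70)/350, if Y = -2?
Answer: 136/5 ≈ 27.200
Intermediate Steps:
t(H) = 2*H*(-2 + H) (t(H) = (H + H)*(H - 2) = (2*H)*(-2 + H) = 2*H*(-2 + H))
U(R) = 2*R*(-2 + R) (U(R) = 2*R*(-2 + R) - R*0 = 2*R*(-2 + R) + 0 = 2*R*(-2 + R))
U(70)/350 = (2*70*(-2 + 70))/350 = (2*70*68)*(1/350) = 9520*(1/350) = 136/5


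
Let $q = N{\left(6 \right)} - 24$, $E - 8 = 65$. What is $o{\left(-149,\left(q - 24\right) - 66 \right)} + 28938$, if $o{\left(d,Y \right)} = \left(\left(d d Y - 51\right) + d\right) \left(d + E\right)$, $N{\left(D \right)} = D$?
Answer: $182269946$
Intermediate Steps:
$E = 73$ ($E = 8 + 65 = 73$)
$q = -18$ ($q = 6 - 24 = -18$)
$o{\left(d,Y \right)} = \left(73 + d\right) \left(-51 + d + Y d^{2}\right)$ ($o{\left(d,Y \right)} = \left(\left(d d Y - 51\right) + d\right) \left(d + 73\right) = \left(\left(d^{2} Y - 51\right) + d\right) \left(73 + d\right) = \left(\left(Y d^{2} - 51\right) + d\right) \left(73 + d\right) = \left(\left(-51 + Y d^{2}\right) + d\right) \left(73 + d\right) = \left(-51 + d + Y d^{2}\right) \left(73 + d\right) = \left(73 + d\right) \left(-51 + d + Y d^{2}\right)$)
$o{\left(-149,\left(q - 24\right) - 66 \right)} + 28938 = \left(-3723 + \left(-149\right)^{2} + 22 \left(-149\right) + \left(\left(-18 - 24\right) - 66\right) \left(-149\right)^{3} + 73 \left(\left(-18 - 24\right) - 66\right) \left(-149\right)^{2}\right) + 28938 = \left(-3723 + 22201 - 3278 + \left(-42 - 66\right) \left(-3307949\right) + 73 \left(-42 - 66\right) 22201\right) + 28938 = \left(-3723 + 22201 - 3278 - -357258492 + 73 \left(-108\right) 22201\right) + 28938 = \left(-3723 + 22201 - 3278 + 357258492 - 175032684\right) + 28938 = 182241008 + 28938 = 182269946$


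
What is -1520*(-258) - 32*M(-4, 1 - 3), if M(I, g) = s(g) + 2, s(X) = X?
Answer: 392160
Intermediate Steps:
M(I, g) = 2 + g (M(I, g) = g + 2 = 2 + g)
-1520*(-258) - 32*M(-4, 1 - 3) = -1520*(-258) - 32*(2 + (1 - 3)) = 392160 - 32*(2 - 2) = 392160 - 32*0 = 392160 + 0 = 392160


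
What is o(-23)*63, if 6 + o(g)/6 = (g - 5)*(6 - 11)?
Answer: 50652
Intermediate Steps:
o(g) = 114 - 30*g (o(g) = -36 + 6*((g - 5)*(6 - 11)) = -36 + 6*((-5 + g)*(-5)) = -36 + 6*(25 - 5*g) = -36 + (150 - 30*g) = 114 - 30*g)
o(-23)*63 = (114 - 30*(-23))*63 = (114 + 690)*63 = 804*63 = 50652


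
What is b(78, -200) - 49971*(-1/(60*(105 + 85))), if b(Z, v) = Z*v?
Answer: -59263343/3800 ≈ -15596.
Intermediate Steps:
b(78, -200) - 49971*(-1/(60*(105 + 85))) = 78*(-200) - 49971*(-1/(60*(105 + 85))) = -15600 - 49971/(190*(-60)) = -15600 - 49971/(-11400) = -15600 - 49971*(-1/11400) = -15600 + 16657/3800 = -59263343/3800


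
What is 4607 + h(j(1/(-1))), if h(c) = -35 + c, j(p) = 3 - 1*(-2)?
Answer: 4577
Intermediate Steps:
j(p) = 5 (j(p) = 3 + 2 = 5)
4607 + h(j(1/(-1))) = 4607 + (-35 + 5) = 4607 - 30 = 4577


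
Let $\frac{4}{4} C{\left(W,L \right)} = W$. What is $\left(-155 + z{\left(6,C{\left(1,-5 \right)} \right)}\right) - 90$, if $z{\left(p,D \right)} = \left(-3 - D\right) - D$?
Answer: $-250$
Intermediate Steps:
$C{\left(W,L \right)} = W$
$z{\left(p,D \right)} = -3 - 2 D$
$\left(-155 + z{\left(6,C{\left(1,-5 \right)} \right)}\right) - 90 = \left(-155 - 5\right) - 90 = -160 - 90 = -250$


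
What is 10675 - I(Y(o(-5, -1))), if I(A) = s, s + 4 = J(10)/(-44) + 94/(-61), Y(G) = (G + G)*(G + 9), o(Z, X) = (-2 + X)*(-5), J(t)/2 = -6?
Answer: 7166460/671 ≈ 10680.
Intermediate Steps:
J(t) = -12 (J(t) = 2*(-6) = -12)
o(Z, X) = 10 - 5*X
Y(G) = 2*G*(9 + G) (Y(G) = (2*G)*(9 + G) = 2*G*(9 + G))
s = -3535/671 (s = -4 + (-12/(-44) + 94/(-61)) = -4 + (-12*(-1/44) + 94*(-1/61)) = -4 + (3/11 - 94/61) = -4 - 851/671 = -3535/671 ≈ -5.2683)
I(A) = -3535/671
10675 - I(Y(o(-5, -1))) = 10675 - 1*(-3535/671) = 10675 + 3535/671 = 7166460/671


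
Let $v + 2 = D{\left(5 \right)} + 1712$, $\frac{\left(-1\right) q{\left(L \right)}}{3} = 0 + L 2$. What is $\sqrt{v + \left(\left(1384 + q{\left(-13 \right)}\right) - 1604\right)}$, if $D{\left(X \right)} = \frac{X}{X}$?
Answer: $\sqrt{1569} \approx 39.611$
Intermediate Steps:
$q{\left(L \right)} = - 6 L$ ($q{\left(L \right)} = - 3 \left(0 + L 2\right) = - 3 \left(0 + 2 L\right) = - 3 \cdot 2 L = - 6 L$)
$D{\left(X \right)} = 1$
$v = 1711$ ($v = -2 + \left(1 + 1712\right) = -2 + 1713 = 1711$)
$\sqrt{v + \left(\left(1384 + q{\left(-13 \right)}\right) - 1604\right)} = \sqrt{1711 + \left(\left(1384 - -78\right) - 1604\right)} = \sqrt{1711 + \left(\left(1384 + 78\right) - 1604\right)} = \sqrt{1711 + \left(1462 - 1604\right)} = \sqrt{1711 - 142} = \sqrt{1569}$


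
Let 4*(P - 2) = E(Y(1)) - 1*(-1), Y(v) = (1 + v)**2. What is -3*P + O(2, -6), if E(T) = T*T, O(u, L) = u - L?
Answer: -43/4 ≈ -10.750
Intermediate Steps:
E(T) = T**2
P = 25/4 (P = 2 + (((1 + 1)**2)**2 - 1*(-1))/4 = 2 + ((2**2)**2 + 1)/4 = 2 + (4**2 + 1)/4 = 2 + (16 + 1)/4 = 2 + (1/4)*17 = 2 + 17/4 = 25/4 ≈ 6.2500)
-3*P + O(2, -6) = -3*25/4 + (2 - 1*(-6)) = -75/4 + (2 + 6) = -75/4 + 8 = -43/4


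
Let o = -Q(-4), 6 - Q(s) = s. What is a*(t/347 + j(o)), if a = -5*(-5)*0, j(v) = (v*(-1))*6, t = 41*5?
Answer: 0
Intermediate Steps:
t = 205
Q(s) = 6 - s
o = -10 (o = -(6 - 1*(-4)) = -(6 + 4) = -1*10 = -10)
j(v) = -6*v (j(v) = -v*6 = -6*v)
a = 0 (a = 25*0 = 0)
a*(t/347 + j(o)) = 0*(205/347 - 6*(-10)) = 0*(205*(1/347) + 60) = 0*(205/347 + 60) = 0*(21025/347) = 0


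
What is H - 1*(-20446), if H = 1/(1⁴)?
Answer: 20447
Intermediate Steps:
H = 1 (H = 1/1 = 1)
H - 1*(-20446) = 1 - 1*(-20446) = 1 + 20446 = 20447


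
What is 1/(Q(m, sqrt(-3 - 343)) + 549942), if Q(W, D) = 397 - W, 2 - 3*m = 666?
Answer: 3/1651681 ≈ 1.8163e-6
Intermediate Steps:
m = -664/3 (m = 2/3 - 1/3*666 = 2/3 - 222 = -664/3 ≈ -221.33)
1/(Q(m, sqrt(-3 - 343)) + 549942) = 1/((397 - 1*(-664/3)) + 549942) = 1/((397 + 664/3) + 549942) = 1/(1855/3 + 549942) = 1/(1651681/3) = 3/1651681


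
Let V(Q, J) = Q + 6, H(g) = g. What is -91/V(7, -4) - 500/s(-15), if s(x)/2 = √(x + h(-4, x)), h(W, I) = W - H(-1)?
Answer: -7 + 125*I*√2/3 ≈ -7.0 + 58.926*I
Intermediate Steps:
V(Q, J) = 6 + Q
h(W, I) = 1 + W (h(W, I) = W - 1*(-1) = W + 1 = 1 + W)
s(x) = 2*√(-3 + x) (s(x) = 2*√(x + (1 - 4)) = 2*√(x - 3) = 2*√(-3 + x))
-91/V(7, -4) - 500/s(-15) = -91/(6 + 7) - 500*1/(2*√(-3 - 15)) = -91/13 - 500*(-I*√2/12) = -91*1/13 - 500*(-I*√2/12) = -7 - 500*(-I*√2/12) = -7 - (-125)*I*√2/3 = -7 + 125*I*√2/3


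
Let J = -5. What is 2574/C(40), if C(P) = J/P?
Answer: -20592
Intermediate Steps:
C(P) = -5/P
2574/C(40) = 2574/((-5/40)) = 2574/((-5*1/40)) = 2574/(-1/8) = 2574*(-8) = -20592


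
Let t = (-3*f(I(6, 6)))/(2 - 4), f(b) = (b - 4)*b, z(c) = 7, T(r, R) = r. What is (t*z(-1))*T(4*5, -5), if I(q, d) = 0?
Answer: 0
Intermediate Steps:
f(b) = b*(-4 + b) (f(b) = (-4 + b)*b = b*(-4 + b))
t = 0 (t = (-0*(-4 + 0))/(2 - 4) = -0*(-4)/(-2) = -3*0*(-½) = 0*(-½) = 0)
(t*z(-1))*T(4*5, -5) = (0*7)*(4*5) = 0*20 = 0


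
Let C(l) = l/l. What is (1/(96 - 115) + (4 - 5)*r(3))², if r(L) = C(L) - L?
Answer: 1369/361 ≈ 3.7922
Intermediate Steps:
C(l) = 1
r(L) = 1 - L
(1/(96 - 115) + (4 - 5)*r(3))² = (1/(96 - 115) + (4 - 5)*(1 - 1*3))² = (1/(-19) - (1 - 3))² = (-1/19 - 1*(-2))² = (-1/19 + 2)² = (37/19)² = 1369/361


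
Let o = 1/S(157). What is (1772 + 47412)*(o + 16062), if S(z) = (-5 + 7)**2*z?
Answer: 124028977352/157 ≈ 7.8999e+8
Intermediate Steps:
S(z) = 4*z (S(z) = 2**2*z = 4*z)
o = 1/628 (o = 1/(4*157) = 1/628 ≈ 0.0015924)
(1772 + 47412)*(o + 16062) = (1772 + 47412)*(1/628 + 16062) = 49184*(10086937/628) = 124028977352/157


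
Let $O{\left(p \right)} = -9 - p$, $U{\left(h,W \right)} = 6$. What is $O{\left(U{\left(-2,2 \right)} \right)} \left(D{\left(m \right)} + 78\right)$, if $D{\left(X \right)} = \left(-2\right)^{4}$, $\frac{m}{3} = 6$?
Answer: $-1410$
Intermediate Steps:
$m = 18$ ($m = 3 \cdot 6 = 18$)
$D{\left(X \right)} = 16$
$O{\left(U{\left(-2,2 \right)} \right)} \left(D{\left(m \right)} + 78\right) = \left(-9 - 6\right) \left(16 + 78\right) = \left(-9 - 6\right) 94 = \left(-15\right) 94 = -1410$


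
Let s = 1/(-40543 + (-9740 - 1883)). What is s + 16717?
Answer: 872059021/52166 ≈ 16717.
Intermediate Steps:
s = -1/52166 (s = 1/(-40543 - 11623) = 1/(-52166) = -1/52166 ≈ -1.9170e-5)
s + 16717 = -1/52166 + 16717 = 872059021/52166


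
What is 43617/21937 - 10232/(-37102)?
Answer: 921368659/406953287 ≈ 2.2641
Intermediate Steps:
43617/21937 - 10232/(-37102) = 43617*(1/21937) - 10232*(-1/37102) = 43617/21937 + 5116/18551 = 921368659/406953287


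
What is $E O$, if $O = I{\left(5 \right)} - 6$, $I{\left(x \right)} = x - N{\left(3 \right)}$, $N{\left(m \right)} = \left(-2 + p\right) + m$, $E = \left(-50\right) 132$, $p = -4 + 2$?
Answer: $0$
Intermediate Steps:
$p = -2$
$E = -6600$
$N{\left(m \right)} = -4 + m$ ($N{\left(m \right)} = \left(-2 - 2\right) + m = -4 + m$)
$I{\left(x \right)} = 1 + x$ ($I{\left(x \right)} = x - \left(-4 + 3\right) = x - -1 = x + 1 = 1 + x$)
$O = 0$ ($O = \left(1 + 5\right) - 6 = 6 - 6 = 0$)
$E O = \left(-6600\right) 0 = 0$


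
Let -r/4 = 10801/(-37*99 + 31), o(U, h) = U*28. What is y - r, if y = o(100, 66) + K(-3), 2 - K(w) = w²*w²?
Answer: 2459867/908 ≈ 2709.1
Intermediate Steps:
o(U, h) = 28*U
r = 10801/908 (r = -43204/(-37*99 + 31) = -43204/(-3663 + 31) = -43204/(-3632) = -43204*(-1)/3632 = -4*(-10801/3632) = 10801/908 ≈ 11.895)
K(w) = 2 - w⁴ (K(w) = 2 - w²*w² = 2 - w⁴)
y = 2721 (y = 28*100 + (2 - 1*(-3)⁴) = 2800 + (2 - 1*81) = 2800 + (2 - 81) = 2800 - 79 = 2721)
y - r = 2721 - 1*10801/908 = 2721 - 10801/908 = 2459867/908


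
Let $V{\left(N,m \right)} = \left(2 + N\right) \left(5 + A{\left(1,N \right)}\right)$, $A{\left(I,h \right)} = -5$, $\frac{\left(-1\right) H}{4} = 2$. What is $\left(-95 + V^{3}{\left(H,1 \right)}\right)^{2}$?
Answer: $9025$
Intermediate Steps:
$H = -8$ ($H = \left(-4\right) 2 = -8$)
$V{\left(N,m \right)} = 0$ ($V{\left(N,m \right)} = \left(2 + N\right) \left(5 - 5\right) = \left(2 + N\right) 0 = 0$)
$\left(-95 + V^{3}{\left(H,1 \right)}\right)^{2} = \left(-95 + 0^{3}\right)^{2} = \left(-95 + 0\right)^{2} = \left(-95\right)^{2} = 9025$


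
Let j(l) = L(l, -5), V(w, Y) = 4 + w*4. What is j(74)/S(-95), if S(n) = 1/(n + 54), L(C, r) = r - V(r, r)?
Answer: -451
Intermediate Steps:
V(w, Y) = 4 + 4*w
L(C, r) = -4 - 3*r (L(C, r) = r - (4 + 4*r) = r + (-4 - 4*r) = -4 - 3*r)
j(l) = 11 (j(l) = -4 - 3*(-5) = -4 + 15 = 11)
S(n) = 1/(54 + n)
j(74)/S(-95) = 11/(1/(54 - 95)) = 11/(1/(-41)) = 11/(-1/41) = 11*(-41) = -451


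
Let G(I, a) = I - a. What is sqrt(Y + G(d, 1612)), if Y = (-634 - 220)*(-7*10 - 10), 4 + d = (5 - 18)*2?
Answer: sqrt(66678) ≈ 258.22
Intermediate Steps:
d = -30 (d = -4 + (5 - 18)*2 = -4 - 13*2 = -4 - 26 = -30)
Y = 68320 (Y = -854*(-70 - 10) = -854*(-80) = 68320)
sqrt(Y + G(d, 1612)) = sqrt(68320 + (-30 - 1*1612)) = sqrt(68320 + (-30 - 1612)) = sqrt(68320 - 1642) = sqrt(66678)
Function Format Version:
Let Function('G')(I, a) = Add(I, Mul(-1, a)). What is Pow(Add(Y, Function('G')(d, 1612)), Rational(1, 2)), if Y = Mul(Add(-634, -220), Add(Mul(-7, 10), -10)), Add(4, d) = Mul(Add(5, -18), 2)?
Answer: Pow(66678, Rational(1, 2)) ≈ 258.22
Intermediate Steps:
d = -30 (d = Add(-4, Mul(Add(5, -18), 2)) = Add(-4, Mul(-13, 2)) = Add(-4, -26) = -30)
Y = 68320 (Y = Mul(-854, Add(-70, -10)) = Mul(-854, -80) = 68320)
Pow(Add(Y, Function('G')(d, 1612)), Rational(1, 2)) = Pow(Add(68320, Add(-30, Mul(-1, 1612))), Rational(1, 2)) = Pow(Add(68320, Add(-30, -1612)), Rational(1, 2)) = Pow(Add(68320, -1642), Rational(1, 2)) = Pow(66678, Rational(1, 2))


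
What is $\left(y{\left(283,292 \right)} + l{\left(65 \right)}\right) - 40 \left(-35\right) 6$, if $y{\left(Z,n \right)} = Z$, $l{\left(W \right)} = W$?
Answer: $8748$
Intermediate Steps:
$\left(y{\left(283,292 \right)} + l{\left(65 \right)}\right) - 40 \left(-35\right) 6 = \left(283 + 65\right) - 40 \left(-35\right) 6 = 348 - \left(-1400\right) 6 = 348 - -8400 = 348 + 8400 = 8748$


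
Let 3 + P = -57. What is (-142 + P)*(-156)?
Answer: 31512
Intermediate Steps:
P = -60 (P = -3 - 57 = -60)
(-142 + P)*(-156) = (-142 - 60)*(-156) = -202*(-156) = 31512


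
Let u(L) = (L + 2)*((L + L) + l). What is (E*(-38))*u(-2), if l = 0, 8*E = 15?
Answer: 0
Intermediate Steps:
E = 15/8 (E = (1/8)*15 = 15/8 ≈ 1.8750)
u(L) = 2*L*(2 + L) (u(L) = (L + 2)*((L + L) + 0) = (2 + L)*(2*L + 0) = (2 + L)*(2*L) = 2*L*(2 + L))
(E*(-38))*u(-2) = ((15/8)*(-38))*(2*(-2)*(2 - 2)) = -285*(-2)*0/2 = -285/4*0 = 0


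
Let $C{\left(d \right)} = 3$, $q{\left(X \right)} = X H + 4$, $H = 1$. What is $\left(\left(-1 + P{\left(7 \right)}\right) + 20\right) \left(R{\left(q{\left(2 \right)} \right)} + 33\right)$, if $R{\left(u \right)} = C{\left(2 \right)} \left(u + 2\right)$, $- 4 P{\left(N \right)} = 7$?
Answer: $\frac{3933}{4} \approx 983.25$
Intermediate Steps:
$q{\left(X \right)} = 4 + X$ ($q{\left(X \right)} = X 1 + 4 = X + 4 = 4 + X$)
$P{\left(N \right)} = - \frac{7}{4}$ ($P{\left(N \right)} = \left(- \frac{1}{4}\right) 7 = - \frac{7}{4}$)
$R{\left(u \right)} = 6 + 3 u$ ($R{\left(u \right)} = 3 \left(u + 2\right) = 3 \left(2 + u\right) = 6 + 3 u$)
$\left(\left(-1 + P{\left(7 \right)}\right) + 20\right) \left(R{\left(q{\left(2 \right)} \right)} + 33\right) = \left(\left(-1 - \frac{7}{4}\right) + 20\right) \left(\left(6 + 3 \left(4 + 2\right)\right) + 33\right) = \left(- \frac{11}{4} + 20\right) \left(\left(6 + 3 \cdot 6\right) + 33\right) = \frac{69 \left(\left(6 + 18\right) + 33\right)}{4} = \frac{69 \left(24 + 33\right)}{4} = \frac{69}{4} \cdot 57 = \frac{3933}{4}$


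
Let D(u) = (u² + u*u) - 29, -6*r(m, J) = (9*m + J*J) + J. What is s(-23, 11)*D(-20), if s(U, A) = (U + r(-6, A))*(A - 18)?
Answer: 194292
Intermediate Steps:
r(m, J) = -3*m/2 - J/6 - J²/6 (r(m, J) = -((9*m + J*J) + J)/6 = -((9*m + J²) + J)/6 = -((J² + 9*m) + J)/6 = -(J + J² + 9*m)/6 = -3*m/2 - J/6 - J²/6)
D(u) = -29 + 2*u² (D(u) = (u² + u²) - 29 = 2*u² - 29 = -29 + 2*u²)
s(U, A) = (-18 + A)*(9 + U - A/6 - A²/6) (s(U, A) = (U + (-3/2*(-6) - A/6 - A²/6))*(A - 18) = (U + (9 - A/6 - A²/6))*(-18 + A) = (9 + U - A/6 - A²/6)*(-18 + A) = (-18 + A)*(9 + U - A/6 - A²/6))
s(-23, 11)*D(-20) = (-162 - 18*(-23) + 12*11 - ⅙*11³ + (17/6)*11² + 11*(-23))*(-29 + 2*(-20)²) = (-162 + 414 + 132 - ⅙*1331 + (17/6)*121 - 253)*(-29 + 2*400) = (-162 + 414 + 132 - 1331/6 + 2057/6 - 253)*(-29 + 800) = 252*771 = 194292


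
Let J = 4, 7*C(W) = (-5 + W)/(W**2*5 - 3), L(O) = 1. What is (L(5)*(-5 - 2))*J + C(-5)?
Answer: -11961/427 ≈ -28.012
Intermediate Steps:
C(W) = (-5 + W)/(7*(-3 + 5*W**2)) (C(W) = ((-5 + W)/(W**2*5 - 3))/7 = ((-5 + W)/(5*W**2 - 3))/7 = ((-5 + W)/(-3 + 5*W**2))/7 = (-5 + W)/(7*(-3 + 5*W**2)))
(L(5)*(-5 - 2))*J + C(-5) = (1*(-5 - 2))*4 + (-5 - 5)/(7*(-3 + 5*(-5)**2)) = (1*(-7))*4 + (1/7)*(-10)/(-3 + 5*25) = -7*4 + (1/7)*(-10)/(-3 + 125) = -28 + (1/7)*(-10)/122 = -28 + (1/7)*(1/122)*(-10) = -28 - 5/427 = -11961/427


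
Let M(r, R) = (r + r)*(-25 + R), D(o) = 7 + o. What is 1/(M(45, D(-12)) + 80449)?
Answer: 1/77749 ≈ 1.2862e-5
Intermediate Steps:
M(r, R) = 2*r*(-25 + R) (M(r, R) = (2*r)*(-25 + R) = 2*r*(-25 + R))
1/(M(45, D(-12)) + 80449) = 1/(2*45*(-25 + (7 - 12)) + 80449) = 1/(2*45*(-25 - 5) + 80449) = 1/(2*45*(-30) + 80449) = 1/(-2700 + 80449) = 1/77749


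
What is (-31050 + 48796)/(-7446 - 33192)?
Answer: -8873/20319 ≈ -0.43668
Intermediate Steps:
(-31050 + 48796)/(-7446 - 33192) = 17746/(-40638) = 17746*(-1/40638) = -8873/20319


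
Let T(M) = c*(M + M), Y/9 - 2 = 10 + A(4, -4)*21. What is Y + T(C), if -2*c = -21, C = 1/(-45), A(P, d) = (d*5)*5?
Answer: -281887/15 ≈ -18792.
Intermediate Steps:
A(P, d) = 25*d (A(P, d) = (5*d)*5 = 25*d)
C = -1/45 ≈ -0.022222
c = 21/2 (c = -1/2*(-21) = 21/2 ≈ 10.500)
Y = -18792 (Y = 18 + 9*(10 + (25*(-4))*21) = 18 + 9*(10 - 100*21) = 18 + 9*(10 - 2100) = 18 + 9*(-2090) = 18 - 18810 = -18792)
T(M) = 21*M (T(M) = 21*(M + M)/2 = 21*(2*M)/2 = 21*M)
Y + T(C) = -18792 + 21*(-1/45) = -18792 - 7/15 = -281887/15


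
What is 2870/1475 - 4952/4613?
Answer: 1187022/1360835 ≈ 0.87227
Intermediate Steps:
2870/1475 - 4952/4613 = 2870*(1/1475) - 4952*1/4613 = 574/295 - 4952/4613 = 1187022/1360835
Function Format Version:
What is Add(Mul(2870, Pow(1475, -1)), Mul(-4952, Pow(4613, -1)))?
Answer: Rational(1187022, 1360835) ≈ 0.87227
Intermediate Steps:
Add(Mul(2870, Pow(1475, -1)), Mul(-4952, Pow(4613, -1))) = Add(Mul(2870, Rational(1, 1475)), Mul(-4952, Rational(1, 4613))) = Add(Rational(574, 295), Rational(-4952, 4613)) = Rational(1187022, 1360835)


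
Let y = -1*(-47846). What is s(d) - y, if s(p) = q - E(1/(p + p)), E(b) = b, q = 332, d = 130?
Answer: -12353641/260 ≈ -47514.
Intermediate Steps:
s(p) = 332 - 1/(2*p) (s(p) = 332 - 1/(p + p) = 332 - 1/(2*p))
y = 47846
s(d) - y = (332 - 1/2/130) - 1*47846 = (332 - 1/2*1/130) - 47846 = (332 - 1/260) - 47846 = 86319/260 - 47846 = -12353641/260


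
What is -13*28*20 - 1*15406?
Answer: -22686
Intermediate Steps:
-13*28*20 - 1*15406 = -364*20 - 15406 = -7280 - 15406 = -22686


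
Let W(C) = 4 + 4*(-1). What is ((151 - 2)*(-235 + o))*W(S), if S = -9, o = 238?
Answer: 0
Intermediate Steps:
W(C) = 0 (W(C) = 4 - 4 = 0)
((151 - 2)*(-235 + o))*W(S) = ((151 - 2)*(-235 + 238))*0 = (149*3)*0 = 447*0 = 0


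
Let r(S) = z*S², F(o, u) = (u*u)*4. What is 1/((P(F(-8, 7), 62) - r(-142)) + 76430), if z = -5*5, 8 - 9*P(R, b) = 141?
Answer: 9/5224637 ≈ 1.7226e-6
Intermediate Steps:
F(o, u) = 4*u² (F(o, u) = u²*4 = 4*u²)
P(R, b) = -133/9 (P(R, b) = 8/9 - ⅑*141 = 8/9 - 47/3 = -133/9)
z = -25
r(S) = -25*S²
1/((P(F(-8, 7), 62) - r(-142)) + 76430) = 1/((-133/9 - (-25)*(-142)²) + 76430) = 1/((-133/9 - (-25)*20164) + 76430) = 1/((-133/9 - 1*(-504100)) + 76430) = 1/((-133/9 + 504100) + 76430) = 1/(4536767/9 + 76430) = 1/(5224637/9) = 9/5224637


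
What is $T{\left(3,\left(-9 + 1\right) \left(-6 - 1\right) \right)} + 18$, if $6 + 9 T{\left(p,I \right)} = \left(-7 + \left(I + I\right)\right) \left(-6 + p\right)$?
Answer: $- \frac{53}{3} \approx -17.667$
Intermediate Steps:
$T{\left(p,I \right)} = - \frac{2}{3} + \frac{\left(-7 + 2 I\right) \left(-6 + p\right)}{9}$ ($T{\left(p,I \right)} = - \frac{2}{3} + \frac{\left(-7 + \left(I + I\right)\right) \left(-6 + p\right)}{9} = - \frac{2}{3} + \frac{\left(-7 + 2 I\right) \left(-6 + p\right)}{9}$)
$T{\left(3,\left(-9 + 1\right) \left(-6 - 1\right) \right)} + 18 = \left(4 - \frac{7}{3} - \frac{4 \left(-9 + 1\right) \left(-6 - 1\right)}{3} + \frac{2}{9} \left(-9 + 1\right) \left(-6 - 1\right) 3\right) + 18 = \left(4 - \frac{7}{3} - \frac{4 \left(\left(-8\right) \left(-7\right)\right)}{3} + \frac{2}{9} \left(\left(-8\right) \left(-7\right)\right) 3\right) + 18 = \left(4 - \frac{7}{3} - \frac{224}{3} + \frac{2}{9} \cdot 56 \cdot 3\right) + 18 = \left(4 - \frac{7}{3} - \frac{224}{3} + \frac{112}{3}\right) + 18 = - \frac{107}{3} + 18 = - \frac{53}{3}$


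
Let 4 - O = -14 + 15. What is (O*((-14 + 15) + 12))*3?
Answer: 117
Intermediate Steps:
O = 3 (O = 4 - (-14 + 15) = 4 - 1*1 = 4 - 1 = 3)
(O*((-14 + 15) + 12))*3 = (3*((-14 + 15) + 12))*3 = (3*(1 + 12))*3 = (3*13)*3 = 39*3 = 117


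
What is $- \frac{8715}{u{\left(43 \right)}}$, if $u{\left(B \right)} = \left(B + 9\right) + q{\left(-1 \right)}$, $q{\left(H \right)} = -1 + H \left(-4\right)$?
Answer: $- \frac{1743}{11} \approx -158.45$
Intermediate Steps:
$q{\left(H \right)} = -1 - 4 H$
$u{\left(B \right)} = 12 + B$ ($u{\left(B \right)} = \left(B + 9\right) - -3 = \left(9 + B\right) + \left(-1 + 4\right) = \left(9 + B\right) + 3 = 12 + B$)
$- \frac{8715}{u{\left(43 \right)}} = - \frac{8715}{12 + 43} = - \frac{8715}{55} = \left(-8715\right) \frac{1}{55} = - \frac{1743}{11}$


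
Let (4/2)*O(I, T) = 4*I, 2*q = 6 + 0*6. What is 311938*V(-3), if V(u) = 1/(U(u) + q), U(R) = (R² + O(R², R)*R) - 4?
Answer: -155969/23 ≈ -6781.3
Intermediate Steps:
q = 3 (q = (6 + 0*6)/2 = (6 + 0)/2 = (½)*6 = 3)
O(I, T) = 2*I (O(I, T) = (4*I)/2 = 2*I)
U(R) = -4 + R² + 2*R³ (U(R) = (R² + (2*R²)*R) - 4 = (R² + 2*R³) - 4 = -4 + R² + 2*R³)
V(u) = 1/(-1 + u² + 2*u³) (V(u) = 1/((-4 + u² + 2*u³) + 3) = 1/(-1 + u² + 2*u³))
311938*V(-3) = 311938/(-1 + (-3)² + 2*(-3)³) = 311938/(-1 + 9 + 2*(-27)) = 311938/(-1 + 9 - 54) = 311938/(-46) = 311938*(-1/46) = -155969/23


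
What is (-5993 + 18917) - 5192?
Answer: 7732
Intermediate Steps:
(-5993 + 18917) - 5192 = 12924 - 5192 = 7732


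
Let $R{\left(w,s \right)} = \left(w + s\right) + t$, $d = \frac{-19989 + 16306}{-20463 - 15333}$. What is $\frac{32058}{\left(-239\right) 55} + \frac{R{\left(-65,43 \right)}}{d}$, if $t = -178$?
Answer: $- \frac{94225753614}{48413035} \approx -1946.3$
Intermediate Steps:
$d = \frac{3683}{35796}$ ($d = - \frac{3683}{-35796} = \left(-3683\right) \left(- \frac{1}{35796}\right) = \frac{3683}{35796} \approx 0.10289$)
$R{\left(w,s \right)} = -178 + s + w$ ($R{\left(w,s \right)} = \left(w + s\right) - 178 = \left(s + w\right) - 178 = -178 + s + w$)
$\frac{32058}{\left(-239\right) 55} + \frac{R{\left(-65,43 \right)}}{d} = \frac{32058}{\left(-239\right) 55} + \frac{-178 + 43 - 65}{\frac{3683}{35796}} = \frac{32058}{-13145} - \frac{7159200}{3683} = 32058 \left(- \frac{1}{13145}\right) - \frac{7159200}{3683} = - \frac{32058}{13145} - \frac{7159200}{3683} = - \frac{94225753614}{48413035}$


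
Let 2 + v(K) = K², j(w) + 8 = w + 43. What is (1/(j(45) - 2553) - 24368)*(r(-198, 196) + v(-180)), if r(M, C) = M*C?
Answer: 386279836650/2473 ≈ 1.5620e+8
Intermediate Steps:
j(w) = 35 + w (j(w) = -8 + (w + 43) = -8 + (43 + w) = 35 + w)
r(M, C) = C*M
v(K) = -2 + K²
(1/(j(45) - 2553) - 24368)*(r(-198, 196) + v(-180)) = (1/((35 + 45) - 2553) - 24368)*(196*(-198) + (-2 + (-180)²)) = (1/(80 - 2553) - 24368)*(-38808 + (-2 + 32400)) = (1/(-2473) - 24368)*(-38808 + 32398) = (-1/2473 - 24368)*(-6410) = -60262065/2473*(-6410) = 386279836650/2473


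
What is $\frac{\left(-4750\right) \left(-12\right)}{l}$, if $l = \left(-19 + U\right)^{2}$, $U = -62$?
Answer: $\frac{19000}{2187} \approx 8.6877$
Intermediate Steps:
$l = 6561$ ($l = \left(-19 - 62\right)^{2} = \left(-81\right)^{2} = 6561$)
$\frac{\left(-4750\right) \left(-12\right)}{l} = \frac{\left(-4750\right) \left(-12\right)}{6561} = 57000 \cdot \frac{1}{6561} = \frac{19000}{2187}$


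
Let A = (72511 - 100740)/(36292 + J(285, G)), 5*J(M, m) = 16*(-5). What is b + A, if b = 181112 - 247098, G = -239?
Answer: -2393736365/36276 ≈ -65987.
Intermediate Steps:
J(M, m) = -16 (J(M, m) = (16*(-5))/5 = (⅕)*(-80) = -16)
A = -28229/36276 (A = (72511 - 100740)/(36292 - 16) = -28229/36276 ≈ -0.77817)
b = -65986
b + A = -65986 - 28229/36276 = -2393736365/36276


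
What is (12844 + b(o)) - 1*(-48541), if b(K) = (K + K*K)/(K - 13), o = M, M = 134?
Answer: 7445675/121 ≈ 61535.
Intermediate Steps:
o = 134
b(K) = (K + K²)/(-13 + K)
(12844 + b(o)) - 1*(-48541) = (12844 + 134*(1 + 134)/(-13 + 134)) - 1*(-48541) = (12844 + 134*135/121) + 48541 = (12844 + 134*(1/121)*135) + 48541 = (12844 + 18090/121) + 48541 = 1572214/121 + 48541 = 7445675/121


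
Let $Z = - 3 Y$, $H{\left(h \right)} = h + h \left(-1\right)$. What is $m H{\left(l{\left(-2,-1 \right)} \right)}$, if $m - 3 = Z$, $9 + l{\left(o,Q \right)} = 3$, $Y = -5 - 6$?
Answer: $0$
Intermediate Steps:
$Y = -11$ ($Y = -5 - 6 = -11$)
$l{\left(o,Q \right)} = -6$ ($l{\left(o,Q \right)} = -9 + 3 = -6$)
$H{\left(h \right)} = 0$ ($H{\left(h \right)} = h - h = 0$)
$Z = 33$ ($Z = \left(-3\right) \left(-11\right) = 33$)
$m = 36$ ($m = 3 + 33 = 36$)
$m H{\left(l{\left(-2,-1 \right)} \right)} = 36 \cdot 0 = 0$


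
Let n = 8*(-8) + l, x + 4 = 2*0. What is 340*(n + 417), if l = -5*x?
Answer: 126820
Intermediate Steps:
x = -4 (x = -4 + 2*0 = -4 + 0 = -4)
l = 20 (l = -5*(-4) = 20)
n = -44 (n = 8*(-8) + 20 = -64 + 20 = -44)
340*(n + 417) = 340*(-44 + 417) = 340*373 = 126820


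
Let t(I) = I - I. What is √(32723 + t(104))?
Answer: √32723 ≈ 180.90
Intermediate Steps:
t(I) = 0
√(32723 + t(104)) = √(32723 + 0) = √32723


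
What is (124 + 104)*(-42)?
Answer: -9576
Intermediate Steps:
(124 + 104)*(-42) = 228*(-42) = -9576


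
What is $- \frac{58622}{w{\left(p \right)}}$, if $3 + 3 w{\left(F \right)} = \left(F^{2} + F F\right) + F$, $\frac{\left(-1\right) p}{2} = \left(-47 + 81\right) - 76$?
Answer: $- \frac{58622}{4731} \approx -12.391$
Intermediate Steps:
$p = 84$ ($p = - 2 \left(\left(-47 + 81\right) - 76\right) = - 2 \left(34 - 76\right) = \left(-2\right) \left(-42\right) = 84$)
$w{\left(F \right)} = -1 + \frac{F}{3} + \frac{2 F^{2}}{3}$ ($w{\left(F \right)} = -1 + \frac{\left(F^{2} + F F\right) + F}{3} = -1 + \frac{\left(F^{2} + F^{2}\right) + F}{3} = -1 + \frac{2 F^{2} + F}{3} = -1 + \frac{F + 2 F^{2}}{3} = -1 + \left(\frac{F}{3} + \frac{2 F^{2}}{3}\right) = -1 + \frac{F}{3} + \frac{2 F^{2}}{3}$)
$- \frac{58622}{w{\left(p \right)}} = - \frac{58622}{-1 + \frac{1}{3} \cdot 84 + \frac{2 \cdot 84^{2}}{3}} = - \frac{58622}{-1 + 28 + \frac{2}{3} \cdot 7056} = - \frac{58622}{-1 + 28 + 4704} = - \frac{58622}{4731}$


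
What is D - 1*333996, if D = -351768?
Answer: -685764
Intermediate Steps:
D - 1*333996 = -351768 - 1*333996 = -351768 - 333996 = -685764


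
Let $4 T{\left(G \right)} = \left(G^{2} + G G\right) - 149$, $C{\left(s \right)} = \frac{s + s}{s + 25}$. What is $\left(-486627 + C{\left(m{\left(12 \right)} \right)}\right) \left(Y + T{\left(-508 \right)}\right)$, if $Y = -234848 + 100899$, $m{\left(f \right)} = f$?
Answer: $\frac{356808552975}{148} \approx 2.4109 \cdot 10^{9}$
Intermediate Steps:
$C{\left(s \right)} = \frac{2 s}{25 + s}$
$T{\left(G \right)} = - \frac{149}{4} + \frac{G^{2}}{2}$ ($T{\left(G \right)} = \frac{\left(G^{2} + G G\right) - 149}{4} = \frac{\left(G^{2} + G^{2}\right) - 149}{4} = \frac{2 G^{2} - 149}{4} = \frac{-149 + 2 G^{2}}{4} = - \frac{149}{4} + \frac{G^{2}}{2}$)
$Y = -133949$
$\left(-486627 + C{\left(m{\left(12 \right)} \right)}\right) \left(Y + T{\left(-508 \right)}\right) = \left(-486627 + 2 \cdot 12 \frac{1}{25 + 12}\right) \left(-133949 - \left(\frac{149}{4} - \frac{\left(-508\right)^{2}}{2}\right)\right) = \left(-486627 + 2 \cdot 12 \cdot \frac{1}{37}\right) \left(-133949 + \left(- \frac{149}{4} + \frac{1}{2} \cdot 258064\right)\right) = \left(-486627 + 2 \cdot 12 \cdot \frac{1}{37}\right) \left(-133949 + \left(- \frac{149}{4} + 129032\right)\right) = \left(-486627 + \frac{24}{37}\right) \left(-133949 + \frac{515979}{4}\right) = \left(- \frac{18005175}{37}\right) \left(- \frac{19817}{4}\right) = \frac{356808552975}{148}$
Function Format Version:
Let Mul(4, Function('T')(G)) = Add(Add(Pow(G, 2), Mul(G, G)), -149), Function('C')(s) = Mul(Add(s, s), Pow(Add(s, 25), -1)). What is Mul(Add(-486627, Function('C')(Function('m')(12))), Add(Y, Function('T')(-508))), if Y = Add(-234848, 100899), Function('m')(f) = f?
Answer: Rational(356808552975, 148) ≈ 2.4109e+9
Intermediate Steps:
Function('C')(s) = Mul(2, s, Pow(Add(25, s), -1)) (Function('C')(s) = Mul(Mul(2, s), Pow(Add(25, s), -1)) = Mul(2, s, Pow(Add(25, s), -1)))
Function('T')(G) = Add(Rational(-149, 4), Mul(Rational(1, 2), Pow(G, 2))) (Function('T')(G) = Mul(Rational(1, 4), Add(Add(Pow(G, 2), Mul(G, G)), -149)) = Mul(Rational(1, 4), Add(Add(Pow(G, 2), Pow(G, 2)), -149)) = Mul(Rational(1, 4), Add(Mul(2, Pow(G, 2)), -149)) = Mul(Rational(1, 4), Add(-149, Mul(2, Pow(G, 2)))) = Add(Rational(-149, 4), Mul(Rational(1, 2), Pow(G, 2))))
Y = -133949
Mul(Add(-486627, Function('C')(Function('m')(12))), Add(Y, Function('T')(-508))) = Mul(Add(-486627, Mul(2, 12, Pow(Add(25, 12), -1))), Add(-133949, Add(Rational(-149, 4), Mul(Rational(1, 2), Pow(-508, 2))))) = Mul(Add(-486627, Mul(2, 12, Pow(37, -1))), Add(-133949, Add(Rational(-149, 4), Mul(Rational(1, 2), 258064)))) = Mul(Add(-486627, Mul(2, 12, Rational(1, 37))), Add(-133949, Add(Rational(-149, 4), 129032))) = Mul(Add(-486627, Rational(24, 37)), Add(-133949, Rational(515979, 4))) = Mul(Rational(-18005175, 37), Rational(-19817, 4)) = Rational(356808552975, 148)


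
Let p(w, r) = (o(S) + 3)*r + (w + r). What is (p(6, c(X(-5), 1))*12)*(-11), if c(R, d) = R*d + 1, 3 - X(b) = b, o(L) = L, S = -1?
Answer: -4356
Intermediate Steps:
X(b) = 3 - b
c(R, d) = 1 + R*d
p(w, r) = w + 3*r (p(w, r) = (-1 + 3)*r + (w + r) = 2*r + (r + w) = w + 3*r)
(p(6, c(X(-5), 1))*12)*(-11) = ((6 + 3*(1 + (3 - 1*(-5))*1))*12)*(-11) = ((6 + 3*(1 + (3 + 5)*1))*12)*(-11) = ((6 + 3*(1 + 8*1))*12)*(-11) = ((6 + 3*(1 + 8))*12)*(-11) = ((6 + 3*9)*12)*(-11) = ((6 + 27)*12)*(-11) = (33*12)*(-11) = 396*(-11) = -4356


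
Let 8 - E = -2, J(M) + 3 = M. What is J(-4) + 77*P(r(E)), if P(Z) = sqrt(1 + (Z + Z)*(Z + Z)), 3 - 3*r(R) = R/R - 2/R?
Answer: -7 + 77*sqrt(709)/15 ≈ 129.69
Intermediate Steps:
J(M) = -3 + M
E = 10 (E = 8 - 1*(-2) = 8 + 2 = 10)
r(R) = 2/3 + 2/(3*R) (r(R) = 1 - (R/R - 2/R)/3 = 1 - (1 - 2/R)/3 = 1 + (-1/3 + 2/(3*R)) = 2/3 + 2/(3*R))
P(Z) = sqrt(1 + 4*Z**2) (P(Z) = sqrt(1 + (2*Z)*(2*Z)) = sqrt(1 + 4*Z**2))
J(-4) + 77*P(r(E)) = (-3 - 4) + 77*sqrt(1 + 4*((2/3)*(1 + 10)/10)**2) = -7 + 77*sqrt(1 + 4*((2/3)*(1/10)*11)**2) = -7 + 77*sqrt(1 + 4*(11/15)**2) = -7 + 77*sqrt(1 + 4*(121/225)) = -7 + 77*sqrt(1 + 484/225) = -7 + 77*sqrt(709/225) = -7 + 77*(sqrt(709)/15) = -7 + 77*sqrt(709)/15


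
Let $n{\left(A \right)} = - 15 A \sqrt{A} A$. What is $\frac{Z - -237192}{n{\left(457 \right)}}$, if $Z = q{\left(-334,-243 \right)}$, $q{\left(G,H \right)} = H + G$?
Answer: $- \frac{47323 \sqrt{457}}{286331979} \approx -0.0035331$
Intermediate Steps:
$q{\left(G,H \right)} = G + H$
$Z = -577$ ($Z = -334 - 243 = -577$)
$n{\left(A \right)} = - 15 A^{\frac{5}{2}}$ ($n{\left(A \right)} = - 15 A^{\frac{3}{2}} A = - 15 A^{\frac{5}{2}}$)
$\frac{Z - -237192}{n{\left(457 \right)}} = \frac{-577 - -237192}{\left(-15\right) 457^{\frac{5}{2}}} = \frac{-577 + 237192}{\left(-15\right) 208849 \sqrt{457}} = \frac{236615}{\left(-3132735\right) \sqrt{457}} = 236615 \left(- \frac{\sqrt{457}}{1431659895}\right) = - \frac{47323 \sqrt{457}}{286331979}$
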